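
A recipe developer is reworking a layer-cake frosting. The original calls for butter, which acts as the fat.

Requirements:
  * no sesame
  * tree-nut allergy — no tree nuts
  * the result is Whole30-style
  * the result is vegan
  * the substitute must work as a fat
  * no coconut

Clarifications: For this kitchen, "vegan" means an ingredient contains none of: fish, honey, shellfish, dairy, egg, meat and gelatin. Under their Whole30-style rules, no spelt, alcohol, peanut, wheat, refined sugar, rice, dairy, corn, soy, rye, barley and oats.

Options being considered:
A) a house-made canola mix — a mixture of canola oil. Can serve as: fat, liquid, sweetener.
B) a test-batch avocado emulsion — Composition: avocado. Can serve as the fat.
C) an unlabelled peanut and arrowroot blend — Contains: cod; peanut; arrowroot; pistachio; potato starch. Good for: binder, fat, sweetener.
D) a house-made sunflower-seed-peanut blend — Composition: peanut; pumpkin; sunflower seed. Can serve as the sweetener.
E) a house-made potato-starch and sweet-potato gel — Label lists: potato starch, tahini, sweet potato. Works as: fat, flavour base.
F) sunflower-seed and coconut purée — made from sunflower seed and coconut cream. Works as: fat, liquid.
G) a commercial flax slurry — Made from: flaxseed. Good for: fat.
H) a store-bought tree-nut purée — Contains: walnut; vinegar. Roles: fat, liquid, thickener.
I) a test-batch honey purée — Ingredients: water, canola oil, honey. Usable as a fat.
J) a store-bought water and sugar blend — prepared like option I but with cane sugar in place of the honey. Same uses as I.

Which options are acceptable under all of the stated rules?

A: only canola oil; none excluded — keep
B: all constraints satisfied — valid
C: has cod, so not vegan; has peanut, so not Whole30-style (and 1 more) — out
D: not usable as a fat; has peanut, so not Whole30-style — no
E: has tahini, so not sesame-free — reject
F: has coconut cream, so not coconut-free — reject
G: only flaxseed; none excluded — OK
H: has walnut, so not tree-nut-free — reject
I: has honey, so not vegan — reject
J: has cane sugar, so not Whole30-style — out

A, B, G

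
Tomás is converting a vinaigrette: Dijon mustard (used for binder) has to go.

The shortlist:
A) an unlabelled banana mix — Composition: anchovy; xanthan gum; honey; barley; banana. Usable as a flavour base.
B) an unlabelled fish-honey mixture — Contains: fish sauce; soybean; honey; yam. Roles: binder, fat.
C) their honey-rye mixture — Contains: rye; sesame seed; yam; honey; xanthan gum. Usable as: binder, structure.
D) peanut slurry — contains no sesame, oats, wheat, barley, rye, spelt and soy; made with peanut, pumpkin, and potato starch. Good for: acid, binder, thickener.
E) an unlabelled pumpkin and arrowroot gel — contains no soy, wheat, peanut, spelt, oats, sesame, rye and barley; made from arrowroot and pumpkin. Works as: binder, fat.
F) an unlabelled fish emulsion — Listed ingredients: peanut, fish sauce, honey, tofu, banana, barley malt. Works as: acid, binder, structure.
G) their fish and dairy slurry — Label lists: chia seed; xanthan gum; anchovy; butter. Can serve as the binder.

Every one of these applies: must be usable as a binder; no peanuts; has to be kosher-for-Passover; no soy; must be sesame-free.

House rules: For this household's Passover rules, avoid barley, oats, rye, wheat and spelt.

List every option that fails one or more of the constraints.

A: not usable as a binder; has barley, so not kosher-for-Passover — no
B: has soybean, so not soy-free — out
C: has rye, so not kosher-for-Passover; has sesame seed, so not sesame-free — reject
D: has peanut, so not peanut-free — out
E: works as a binder, no peanut, kosher-for-Passover — valid
F: has barley malt, so not kosher-for-Passover; has tofu, so not soy-free (and 1 more) — no
G: butter and anchovy etc. — none of it excluded — valid

A, B, C, D, F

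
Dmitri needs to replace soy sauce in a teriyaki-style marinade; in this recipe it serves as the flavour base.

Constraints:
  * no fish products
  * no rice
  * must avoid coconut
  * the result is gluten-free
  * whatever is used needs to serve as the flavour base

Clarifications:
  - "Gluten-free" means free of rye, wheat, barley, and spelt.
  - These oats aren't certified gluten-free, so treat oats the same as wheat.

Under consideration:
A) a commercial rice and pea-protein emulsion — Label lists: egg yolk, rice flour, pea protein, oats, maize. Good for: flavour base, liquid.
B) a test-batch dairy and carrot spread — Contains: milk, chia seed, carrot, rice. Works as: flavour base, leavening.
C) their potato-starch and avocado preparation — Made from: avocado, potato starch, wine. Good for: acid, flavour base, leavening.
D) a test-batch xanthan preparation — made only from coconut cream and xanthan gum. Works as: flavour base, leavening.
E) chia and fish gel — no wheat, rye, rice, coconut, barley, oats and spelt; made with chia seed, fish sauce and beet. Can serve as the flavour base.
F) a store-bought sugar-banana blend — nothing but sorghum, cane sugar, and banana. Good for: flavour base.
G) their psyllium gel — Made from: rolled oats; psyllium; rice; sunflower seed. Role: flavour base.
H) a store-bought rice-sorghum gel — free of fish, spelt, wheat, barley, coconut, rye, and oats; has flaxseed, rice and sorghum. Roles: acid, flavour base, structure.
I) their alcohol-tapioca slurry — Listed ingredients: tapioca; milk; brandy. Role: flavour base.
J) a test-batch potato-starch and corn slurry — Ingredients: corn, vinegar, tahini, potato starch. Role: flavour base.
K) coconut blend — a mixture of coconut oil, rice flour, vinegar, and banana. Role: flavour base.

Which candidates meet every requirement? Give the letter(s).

A: has oats, so not gluten-free; has rice flour, so not rice-free — out
B: has rice, so not rice-free — no
C: only wine, potato starch, and avocado; none excluded — keep
D: has coconut cream, so not coconut-free — no
E: has fish sauce, so not fish-free — out
F: only cane sugar, sorghum and banana; none excluded — OK
G: has rolled oats, so not gluten-free; has rice, so not rice-free — reject
H: has rice, so not rice-free — out
I: no rice, gluten-free — valid
J: no rice, no fish — keep
K: has rice flour, so not rice-free; has coconut oil, so not coconut-free — out

C, F, I, J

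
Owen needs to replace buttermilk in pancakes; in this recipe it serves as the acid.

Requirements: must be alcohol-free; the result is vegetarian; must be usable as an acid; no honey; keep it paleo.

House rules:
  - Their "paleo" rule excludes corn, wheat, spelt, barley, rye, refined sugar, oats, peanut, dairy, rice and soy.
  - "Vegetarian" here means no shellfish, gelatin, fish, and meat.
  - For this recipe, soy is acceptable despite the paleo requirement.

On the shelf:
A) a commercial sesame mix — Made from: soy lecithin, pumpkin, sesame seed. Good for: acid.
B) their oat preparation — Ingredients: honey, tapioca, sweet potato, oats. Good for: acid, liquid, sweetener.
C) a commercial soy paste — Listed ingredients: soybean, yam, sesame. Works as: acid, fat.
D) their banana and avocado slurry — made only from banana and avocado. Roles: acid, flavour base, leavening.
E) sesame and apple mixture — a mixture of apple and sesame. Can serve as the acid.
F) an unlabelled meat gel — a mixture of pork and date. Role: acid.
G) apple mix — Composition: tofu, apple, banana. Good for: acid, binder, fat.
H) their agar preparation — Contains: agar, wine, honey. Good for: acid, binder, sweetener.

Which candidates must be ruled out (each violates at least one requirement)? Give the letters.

A: soy is permitted under the paleo carve-out; nothing else excluded — OK
B: has oats, so not paleo; has honey, so not honey-free — out
C: soy is permitted under the paleo carve-out; nothing else excluded — keep
D: only banana and avocado; none excluded — OK
E: only sesame and apple; none excluded — valid
F: has pork, so not vegetarian — out
G: soy is permitted under the paleo carve-out; nothing else excluded — valid
H: has honey, so not honey-free; has wine, so not alcohol-free — no

B, F, H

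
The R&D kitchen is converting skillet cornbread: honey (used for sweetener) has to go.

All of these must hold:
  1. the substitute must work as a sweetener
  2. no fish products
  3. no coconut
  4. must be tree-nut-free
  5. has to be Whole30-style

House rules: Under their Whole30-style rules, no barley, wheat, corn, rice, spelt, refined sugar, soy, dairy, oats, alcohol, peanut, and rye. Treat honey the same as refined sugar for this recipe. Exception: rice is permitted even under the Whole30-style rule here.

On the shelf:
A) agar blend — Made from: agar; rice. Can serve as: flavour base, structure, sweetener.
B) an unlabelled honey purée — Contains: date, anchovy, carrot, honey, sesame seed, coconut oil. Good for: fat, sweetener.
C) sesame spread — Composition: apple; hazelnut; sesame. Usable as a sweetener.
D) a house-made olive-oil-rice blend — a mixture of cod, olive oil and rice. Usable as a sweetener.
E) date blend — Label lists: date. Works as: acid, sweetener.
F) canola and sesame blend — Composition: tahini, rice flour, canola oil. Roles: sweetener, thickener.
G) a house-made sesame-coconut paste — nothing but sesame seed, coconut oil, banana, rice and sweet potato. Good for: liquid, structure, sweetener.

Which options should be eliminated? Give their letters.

B, C, D, G

A: rice is permitted under the Whole30-style carve-out; nothing else excluded — OK
B: has honey, so not Whole30-style; has anchovy, so not fish-free (and 1 more) — out
C: has hazelnut, so not tree-nut-free — out
D: has cod, so not fish-free — reject
E: only date; none excluded — keep
F: rice is permitted under the Whole30-style carve-out; nothing else excluded — OK
G: has coconut oil, so not coconut-free — out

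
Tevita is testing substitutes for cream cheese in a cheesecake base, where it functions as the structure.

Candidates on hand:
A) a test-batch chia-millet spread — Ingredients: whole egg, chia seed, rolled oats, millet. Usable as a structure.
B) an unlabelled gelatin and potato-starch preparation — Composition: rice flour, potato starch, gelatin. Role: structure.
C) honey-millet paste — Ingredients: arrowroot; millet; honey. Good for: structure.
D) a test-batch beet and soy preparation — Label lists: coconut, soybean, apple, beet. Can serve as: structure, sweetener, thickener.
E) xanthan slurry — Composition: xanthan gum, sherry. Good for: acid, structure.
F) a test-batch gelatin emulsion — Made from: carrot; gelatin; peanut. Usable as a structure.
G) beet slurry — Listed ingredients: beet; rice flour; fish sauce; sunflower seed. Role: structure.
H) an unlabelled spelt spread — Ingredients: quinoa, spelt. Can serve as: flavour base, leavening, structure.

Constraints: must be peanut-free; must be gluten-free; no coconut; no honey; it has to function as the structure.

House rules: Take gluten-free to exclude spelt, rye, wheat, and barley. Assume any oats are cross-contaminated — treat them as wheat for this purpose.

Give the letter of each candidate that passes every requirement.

A: has rolled oats, so not gluten-free — out
B: only gelatin, rice flour, and potato starch; none excluded — OK
C: has honey, so not honey-free — out
D: has coconut, so not coconut-free — no
E: every rule checks out — valid
F: has peanut, so not peanut-free — out
G: fish sauce and rice flour etc. — none of it excluded — OK
H: has spelt, so not gluten-free — no

B, E, G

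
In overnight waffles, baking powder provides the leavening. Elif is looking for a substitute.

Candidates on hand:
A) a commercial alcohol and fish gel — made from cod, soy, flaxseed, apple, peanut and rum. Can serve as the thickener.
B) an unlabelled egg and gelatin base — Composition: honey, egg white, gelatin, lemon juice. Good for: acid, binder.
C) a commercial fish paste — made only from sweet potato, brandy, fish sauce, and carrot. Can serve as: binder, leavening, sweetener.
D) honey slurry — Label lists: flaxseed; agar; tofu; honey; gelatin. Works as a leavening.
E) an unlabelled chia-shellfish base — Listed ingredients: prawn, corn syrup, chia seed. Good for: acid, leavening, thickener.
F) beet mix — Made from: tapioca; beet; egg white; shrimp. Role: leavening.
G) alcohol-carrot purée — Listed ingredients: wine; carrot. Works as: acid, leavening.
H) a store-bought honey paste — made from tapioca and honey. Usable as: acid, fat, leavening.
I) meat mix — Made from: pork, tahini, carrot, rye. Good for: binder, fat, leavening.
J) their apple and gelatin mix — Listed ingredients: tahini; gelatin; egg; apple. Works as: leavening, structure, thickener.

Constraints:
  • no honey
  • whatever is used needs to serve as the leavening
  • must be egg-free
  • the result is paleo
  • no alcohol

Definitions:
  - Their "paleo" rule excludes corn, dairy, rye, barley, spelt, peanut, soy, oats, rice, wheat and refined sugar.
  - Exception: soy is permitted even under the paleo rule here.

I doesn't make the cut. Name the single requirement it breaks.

paleo

usable as a leavening: satisfied
paleo: has rye — fails
egg-free: satisfied
alcohol-free: satisfied
honey-free: satisfied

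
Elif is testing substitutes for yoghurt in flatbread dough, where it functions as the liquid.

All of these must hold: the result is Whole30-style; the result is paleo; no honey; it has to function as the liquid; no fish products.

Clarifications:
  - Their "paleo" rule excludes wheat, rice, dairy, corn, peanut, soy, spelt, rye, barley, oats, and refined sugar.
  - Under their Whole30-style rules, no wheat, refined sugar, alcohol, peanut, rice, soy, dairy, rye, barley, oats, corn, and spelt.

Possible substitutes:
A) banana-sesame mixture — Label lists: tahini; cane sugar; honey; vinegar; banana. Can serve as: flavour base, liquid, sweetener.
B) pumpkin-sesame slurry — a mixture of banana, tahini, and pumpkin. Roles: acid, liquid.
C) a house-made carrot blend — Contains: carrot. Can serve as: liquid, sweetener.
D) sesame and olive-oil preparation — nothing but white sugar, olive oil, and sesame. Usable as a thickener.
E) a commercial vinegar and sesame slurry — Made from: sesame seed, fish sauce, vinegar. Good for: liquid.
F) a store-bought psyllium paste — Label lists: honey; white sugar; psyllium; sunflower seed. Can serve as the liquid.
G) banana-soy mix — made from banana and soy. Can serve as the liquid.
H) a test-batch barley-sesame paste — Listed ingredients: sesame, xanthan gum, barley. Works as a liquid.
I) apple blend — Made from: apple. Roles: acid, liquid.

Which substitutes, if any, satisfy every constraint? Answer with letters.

B, C, I

A: has cane sugar, so not paleo; has cane sugar, so not Whole30-style (and 1 more) — no
B: no honey, no fish — OK
C: works as a liquid, paleo, Whole30-style — valid
D: not usable as a liquid; has white sugar, so not paleo (and 1 more) — out
E: has fish sauce, so not fish-free — out
F: has white sugar, so not paleo; has white sugar, so not Whole30-style (and 1 more) — reject
G: has soy, so not paleo; has soy, so not Whole30-style — out
H: has barley, so not paleo; has barley, so not Whole30-style — out
I: paleo, no honey — OK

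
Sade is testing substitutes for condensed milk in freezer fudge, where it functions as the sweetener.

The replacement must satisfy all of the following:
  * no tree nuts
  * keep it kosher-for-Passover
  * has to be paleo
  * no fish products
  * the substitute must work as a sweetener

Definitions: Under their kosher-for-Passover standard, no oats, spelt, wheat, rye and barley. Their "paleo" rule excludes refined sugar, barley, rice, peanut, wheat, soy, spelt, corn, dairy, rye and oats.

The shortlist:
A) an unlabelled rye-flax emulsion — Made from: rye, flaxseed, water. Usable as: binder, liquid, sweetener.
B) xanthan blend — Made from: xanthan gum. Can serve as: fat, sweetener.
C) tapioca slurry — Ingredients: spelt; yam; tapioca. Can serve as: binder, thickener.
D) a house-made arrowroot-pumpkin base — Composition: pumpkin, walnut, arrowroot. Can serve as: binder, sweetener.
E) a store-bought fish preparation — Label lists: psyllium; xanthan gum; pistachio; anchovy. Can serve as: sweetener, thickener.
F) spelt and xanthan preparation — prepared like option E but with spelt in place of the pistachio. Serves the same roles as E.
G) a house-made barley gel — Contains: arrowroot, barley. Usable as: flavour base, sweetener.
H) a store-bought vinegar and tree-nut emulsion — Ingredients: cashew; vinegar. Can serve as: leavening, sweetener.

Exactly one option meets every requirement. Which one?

A: has rye, so not kosher-for-Passover; has rye, so not paleo — no
B: works as a sweetener, paleo, kosher-for-Passover — keep
C: not usable as a sweetener; has spelt, so not kosher-for-Passover (and 1 more) — reject
D: has walnut, so not tree-nut-free — reject
E: has pistachio, so not tree-nut-free; has anchovy, so not fish-free — out
F: has spelt, so not kosher-for-Passover; has spelt, so not paleo (and 1 more) — reject
G: has barley, so not kosher-for-Passover; has barley, so not paleo — out
H: has cashew, so not tree-nut-free — no

B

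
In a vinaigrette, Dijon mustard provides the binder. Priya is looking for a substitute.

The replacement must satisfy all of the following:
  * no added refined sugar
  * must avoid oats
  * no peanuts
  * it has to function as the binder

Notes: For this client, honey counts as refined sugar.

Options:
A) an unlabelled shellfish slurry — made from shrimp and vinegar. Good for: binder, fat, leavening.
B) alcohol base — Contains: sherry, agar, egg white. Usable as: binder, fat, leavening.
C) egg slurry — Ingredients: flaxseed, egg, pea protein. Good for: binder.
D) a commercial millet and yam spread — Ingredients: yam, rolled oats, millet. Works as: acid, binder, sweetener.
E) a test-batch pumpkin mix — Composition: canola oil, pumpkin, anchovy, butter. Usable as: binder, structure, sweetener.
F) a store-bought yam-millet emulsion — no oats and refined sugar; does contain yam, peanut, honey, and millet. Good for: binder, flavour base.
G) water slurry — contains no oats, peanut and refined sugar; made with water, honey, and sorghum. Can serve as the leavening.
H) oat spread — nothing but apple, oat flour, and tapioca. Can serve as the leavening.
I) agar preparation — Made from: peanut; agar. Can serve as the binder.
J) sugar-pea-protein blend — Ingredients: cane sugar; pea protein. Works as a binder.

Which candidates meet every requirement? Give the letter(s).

A: works as a binder, no peanut, no-added-sugar — valid
B: only sherry, egg white and agar; none excluded — valid
C: no peanut, no oats — keep
D: has rolled oats, so not oat-free — reject
E: butter and anchovy etc. — none of it excluded — valid
F: has peanut, so not peanut-free; has honey, so not no-added-sugar — out
G: not usable as a binder; has honey, so not no-added-sugar — no
H: not usable as a binder; has oat flour, so not oat-free — no
I: has peanut, so not peanut-free — out
J: has cane sugar, so not no-added-sugar — no

A, B, C, E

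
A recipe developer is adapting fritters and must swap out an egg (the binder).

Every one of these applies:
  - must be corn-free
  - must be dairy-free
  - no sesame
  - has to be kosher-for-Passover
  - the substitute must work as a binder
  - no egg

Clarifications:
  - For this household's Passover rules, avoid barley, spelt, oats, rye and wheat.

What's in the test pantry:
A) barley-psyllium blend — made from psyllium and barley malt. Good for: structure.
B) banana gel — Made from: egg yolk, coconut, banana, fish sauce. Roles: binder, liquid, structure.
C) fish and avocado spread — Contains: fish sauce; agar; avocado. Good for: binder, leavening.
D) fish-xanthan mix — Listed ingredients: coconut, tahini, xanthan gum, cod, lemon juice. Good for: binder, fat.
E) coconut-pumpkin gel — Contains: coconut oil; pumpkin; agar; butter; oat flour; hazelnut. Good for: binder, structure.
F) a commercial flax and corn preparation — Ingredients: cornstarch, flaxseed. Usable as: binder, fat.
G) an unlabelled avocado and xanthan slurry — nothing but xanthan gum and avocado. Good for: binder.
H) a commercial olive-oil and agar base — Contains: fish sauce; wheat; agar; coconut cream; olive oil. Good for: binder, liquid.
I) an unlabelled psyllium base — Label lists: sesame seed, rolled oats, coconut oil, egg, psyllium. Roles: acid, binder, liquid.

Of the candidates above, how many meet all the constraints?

2

A: not usable as a binder; has barley malt, so not kosher-for-Passover — no
B: has egg yolk, so not egg-free — out
C: only fish sauce, agar, and avocado; none excluded — valid
D: has tahini, so not sesame-free — out
E: has oat flour, so not kosher-for-Passover; has butter, so not dairy-free — reject
F: has cornstarch, so not corn-free — no
G: only avocado and xanthan gum; none excluded — OK
H: has wheat, so not kosher-for-Passover — out
I: has rolled oats, so not kosher-for-Passover; has egg, so not egg-free (and 1 more) — out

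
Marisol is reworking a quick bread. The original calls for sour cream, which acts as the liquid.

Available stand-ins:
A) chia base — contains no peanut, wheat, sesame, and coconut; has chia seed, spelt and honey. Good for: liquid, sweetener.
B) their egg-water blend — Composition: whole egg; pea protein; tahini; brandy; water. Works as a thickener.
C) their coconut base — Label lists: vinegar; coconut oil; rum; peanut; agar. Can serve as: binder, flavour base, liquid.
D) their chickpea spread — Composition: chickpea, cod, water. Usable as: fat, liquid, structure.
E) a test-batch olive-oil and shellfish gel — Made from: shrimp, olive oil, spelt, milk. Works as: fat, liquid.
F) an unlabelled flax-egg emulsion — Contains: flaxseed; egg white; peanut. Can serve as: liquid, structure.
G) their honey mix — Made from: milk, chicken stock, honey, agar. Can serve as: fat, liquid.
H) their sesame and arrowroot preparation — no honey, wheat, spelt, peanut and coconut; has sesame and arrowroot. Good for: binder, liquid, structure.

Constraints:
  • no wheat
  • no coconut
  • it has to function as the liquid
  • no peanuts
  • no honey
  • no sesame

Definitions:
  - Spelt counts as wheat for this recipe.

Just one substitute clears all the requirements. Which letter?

A: has honey, so not honey-free; has spelt, so not wheat-free — reject
B: not usable as a liquid; has tahini, so not sesame-free — out
C: has coconut oil, so not coconut-free; has peanut, so not peanut-free — out
D: no peanut, no honey — OK
E: has spelt, so not wheat-free — no
F: has peanut, so not peanut-free — reject
G: has honey, so not honey-free — out
H: has sesame, so not sesame-free — no

D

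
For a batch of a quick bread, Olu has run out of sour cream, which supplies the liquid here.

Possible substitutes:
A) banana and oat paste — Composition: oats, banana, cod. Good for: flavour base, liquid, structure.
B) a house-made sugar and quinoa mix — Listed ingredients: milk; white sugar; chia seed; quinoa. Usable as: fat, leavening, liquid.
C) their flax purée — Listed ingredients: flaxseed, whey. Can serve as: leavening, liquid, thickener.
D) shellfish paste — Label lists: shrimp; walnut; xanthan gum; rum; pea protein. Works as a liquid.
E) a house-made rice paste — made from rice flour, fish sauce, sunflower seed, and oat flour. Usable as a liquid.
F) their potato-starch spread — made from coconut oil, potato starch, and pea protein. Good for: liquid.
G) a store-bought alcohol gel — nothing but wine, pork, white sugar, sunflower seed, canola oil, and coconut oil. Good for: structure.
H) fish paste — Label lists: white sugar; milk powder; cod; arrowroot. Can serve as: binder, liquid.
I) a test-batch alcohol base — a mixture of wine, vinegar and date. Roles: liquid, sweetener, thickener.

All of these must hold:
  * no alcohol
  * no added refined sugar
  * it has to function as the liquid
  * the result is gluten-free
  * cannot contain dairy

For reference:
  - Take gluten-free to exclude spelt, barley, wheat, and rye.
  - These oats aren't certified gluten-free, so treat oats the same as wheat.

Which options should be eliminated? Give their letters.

A: has oats, so not gluten-free — reject
B: has white sugar, so not no-added-sugar; has milk, so not dairy-free — no
C: has whey, so not dairy-free — reject
D: has rum, so not alcohol-free — no
E: has oat flour, so not gluten-free — out
F: only coconut oil, pea protein, and potato starch; none excluded — OK
G: not usable as a liquid; has white sugar, so not no-added-sugar (and 1 more) — no
H: has white sugar, so not no-added-sugar; has milk powder, so not dairy-free — out
I: has wine, so not alcohol-free — reject

A, B, C, D, E, G, H, I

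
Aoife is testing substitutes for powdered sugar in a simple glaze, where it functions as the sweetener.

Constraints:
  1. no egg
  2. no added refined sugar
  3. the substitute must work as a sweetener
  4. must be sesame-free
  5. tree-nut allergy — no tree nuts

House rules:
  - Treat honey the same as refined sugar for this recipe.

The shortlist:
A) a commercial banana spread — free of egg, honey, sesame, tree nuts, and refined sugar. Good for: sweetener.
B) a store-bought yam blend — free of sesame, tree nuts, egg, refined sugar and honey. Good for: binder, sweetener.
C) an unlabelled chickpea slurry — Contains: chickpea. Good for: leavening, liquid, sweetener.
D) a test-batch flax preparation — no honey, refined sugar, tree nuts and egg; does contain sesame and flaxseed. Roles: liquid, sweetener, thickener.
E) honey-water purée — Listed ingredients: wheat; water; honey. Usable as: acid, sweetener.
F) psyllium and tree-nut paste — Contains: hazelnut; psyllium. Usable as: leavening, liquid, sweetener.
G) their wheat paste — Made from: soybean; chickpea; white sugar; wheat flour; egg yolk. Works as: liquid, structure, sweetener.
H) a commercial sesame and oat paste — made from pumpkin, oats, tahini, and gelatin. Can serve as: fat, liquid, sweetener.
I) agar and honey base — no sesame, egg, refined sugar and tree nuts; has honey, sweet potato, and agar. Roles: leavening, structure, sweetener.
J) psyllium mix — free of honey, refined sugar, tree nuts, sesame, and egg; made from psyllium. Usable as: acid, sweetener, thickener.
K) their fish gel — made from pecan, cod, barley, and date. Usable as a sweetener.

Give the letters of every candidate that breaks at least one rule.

D, E, F, G, H, I, K

A: every rule checks out — valid
B: nothing on the exclusion list — keep
C: every rule checks out — valid
D: has sesame, so not sesame-free — reject
E: has honey, so not no-added-sugar — reject
F: has hazelnut, so not tree-nut-free — no
G: has white sugar, so not no-added-sugar; has egg yolk, so not egg-free — out
H: has tahini, so not sesame-free — no
I: has honey, so not no-added-sugar — out
J: no-added-sugar, no tree nuts — keep
K: has pecan, so not tree-nut-free — reject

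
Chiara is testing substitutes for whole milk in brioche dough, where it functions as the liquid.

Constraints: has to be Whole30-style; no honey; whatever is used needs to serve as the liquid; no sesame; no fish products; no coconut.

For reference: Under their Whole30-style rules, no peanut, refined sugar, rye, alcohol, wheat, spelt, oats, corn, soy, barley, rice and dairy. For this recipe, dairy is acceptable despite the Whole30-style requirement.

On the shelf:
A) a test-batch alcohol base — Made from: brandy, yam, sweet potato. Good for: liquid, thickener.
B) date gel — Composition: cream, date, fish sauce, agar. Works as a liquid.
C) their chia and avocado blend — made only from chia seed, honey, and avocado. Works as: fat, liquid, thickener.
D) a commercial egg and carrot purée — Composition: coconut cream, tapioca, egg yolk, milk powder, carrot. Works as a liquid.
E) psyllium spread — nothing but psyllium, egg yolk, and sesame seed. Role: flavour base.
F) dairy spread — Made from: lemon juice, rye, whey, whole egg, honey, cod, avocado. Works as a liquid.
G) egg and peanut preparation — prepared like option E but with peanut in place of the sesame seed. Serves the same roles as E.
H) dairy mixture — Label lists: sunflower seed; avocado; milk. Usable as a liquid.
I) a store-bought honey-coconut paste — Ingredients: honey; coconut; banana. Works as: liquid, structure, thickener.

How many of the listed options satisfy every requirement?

A: has brandy, so not Whole30-style — no
B: has fish sauce, so not fish-free — no
C: has honey, so not honey-free — reject
D: has coconut cream, so not coconut-free — no
E: not usable as a liquid; has sesame seed, so not sesame-free — no
F: has rye, so not Whole30-style; has cod, so not fish-free (and 1 more) — out
G: not usable as a liquid; has peanut, so not Whole30-style — reject
H: dairy is permitted under the Whole30-style carve-out; nothing else excluded — keep
I: has honey, so not honey-free; has coconut, so not coconut-free — reject

1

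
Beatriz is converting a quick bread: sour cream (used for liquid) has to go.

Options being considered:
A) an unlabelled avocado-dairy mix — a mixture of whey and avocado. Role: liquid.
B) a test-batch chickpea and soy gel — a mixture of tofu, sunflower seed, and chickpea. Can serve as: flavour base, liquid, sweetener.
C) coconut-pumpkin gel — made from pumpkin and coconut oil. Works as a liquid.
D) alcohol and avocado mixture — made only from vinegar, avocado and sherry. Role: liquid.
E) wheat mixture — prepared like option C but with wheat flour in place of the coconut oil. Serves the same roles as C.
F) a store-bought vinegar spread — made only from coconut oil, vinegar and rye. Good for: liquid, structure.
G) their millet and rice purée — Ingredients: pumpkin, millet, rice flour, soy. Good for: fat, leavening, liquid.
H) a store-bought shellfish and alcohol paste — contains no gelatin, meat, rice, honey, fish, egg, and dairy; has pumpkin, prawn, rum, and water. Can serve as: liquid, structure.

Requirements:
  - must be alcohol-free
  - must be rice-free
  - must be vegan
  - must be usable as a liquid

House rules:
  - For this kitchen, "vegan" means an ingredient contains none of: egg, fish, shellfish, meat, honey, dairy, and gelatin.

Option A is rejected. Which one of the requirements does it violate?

vegan

usable as a liquid: satisfied
vegan: has whey — fails
alcohol-free: satisfied
rice-free: satisfied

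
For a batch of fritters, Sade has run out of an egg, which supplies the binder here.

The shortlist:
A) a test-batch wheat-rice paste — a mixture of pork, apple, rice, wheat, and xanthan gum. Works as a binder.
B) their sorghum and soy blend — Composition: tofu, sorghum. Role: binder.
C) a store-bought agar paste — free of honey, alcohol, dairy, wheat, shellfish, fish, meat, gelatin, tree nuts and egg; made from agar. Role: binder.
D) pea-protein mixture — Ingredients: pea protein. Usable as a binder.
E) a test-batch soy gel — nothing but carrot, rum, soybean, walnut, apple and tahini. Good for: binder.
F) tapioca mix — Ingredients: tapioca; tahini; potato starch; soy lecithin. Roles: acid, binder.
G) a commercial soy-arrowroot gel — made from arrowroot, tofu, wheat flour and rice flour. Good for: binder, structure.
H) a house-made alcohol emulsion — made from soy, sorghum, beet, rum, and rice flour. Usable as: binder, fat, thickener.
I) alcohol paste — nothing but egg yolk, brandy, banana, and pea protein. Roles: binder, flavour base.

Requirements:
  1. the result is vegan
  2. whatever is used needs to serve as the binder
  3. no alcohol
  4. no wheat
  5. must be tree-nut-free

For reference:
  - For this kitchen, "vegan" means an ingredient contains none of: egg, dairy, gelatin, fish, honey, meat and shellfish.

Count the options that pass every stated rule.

4

A: has pork, so not vegan; has wheat, so not wheat-free — out
B: no alcohol, vegan — keep
C: nothing on the exclusion list — valid
D: only pea protein; none excluded — valid
E: has walnut, so not tree-nut-free; has rum, so not alcohol-free — reject
F: all constraints satisfied — valid
G: has wheat flour, so not wheat-free — no
H: has rum, so not alcohol-free — no
I: has egg yolk, so not vegan; has brandy, so not alcohol-free — out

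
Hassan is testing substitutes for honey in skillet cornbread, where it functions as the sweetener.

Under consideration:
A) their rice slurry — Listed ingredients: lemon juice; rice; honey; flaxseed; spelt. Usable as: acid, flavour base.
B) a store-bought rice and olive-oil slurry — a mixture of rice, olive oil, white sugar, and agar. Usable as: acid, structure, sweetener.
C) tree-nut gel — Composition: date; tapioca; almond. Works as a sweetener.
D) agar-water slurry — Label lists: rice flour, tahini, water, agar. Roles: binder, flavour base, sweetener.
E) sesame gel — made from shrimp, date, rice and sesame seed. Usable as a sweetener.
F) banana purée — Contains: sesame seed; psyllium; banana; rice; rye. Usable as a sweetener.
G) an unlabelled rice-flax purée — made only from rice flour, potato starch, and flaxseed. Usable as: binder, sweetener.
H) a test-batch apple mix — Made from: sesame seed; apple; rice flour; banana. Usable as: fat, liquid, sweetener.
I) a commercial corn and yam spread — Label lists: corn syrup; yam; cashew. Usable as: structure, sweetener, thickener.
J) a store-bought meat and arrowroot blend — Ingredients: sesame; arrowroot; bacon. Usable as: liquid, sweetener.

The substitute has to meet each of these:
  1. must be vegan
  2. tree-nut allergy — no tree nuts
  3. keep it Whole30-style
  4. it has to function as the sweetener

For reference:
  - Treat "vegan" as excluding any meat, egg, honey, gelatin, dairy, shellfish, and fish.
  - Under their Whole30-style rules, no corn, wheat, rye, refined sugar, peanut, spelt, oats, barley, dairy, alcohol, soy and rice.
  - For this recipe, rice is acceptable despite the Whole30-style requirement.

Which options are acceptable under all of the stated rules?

D, G, H

A: not usable as a sweetener; has honey, so not vegan (and 1 more) — reject
B: has white sugar, so not Whole30-style — out
C: has almond, so not tree-nut-free — no
D: rice is permitted under the Whole30-style carve-out; nothing else excluded — valid
E: has shrimp, so not vegan — no
F: has rye, so not Whole30-style — reject
G: rice is permitted under the Whole30-style carve-out; nothing else excluded — keep
H: rice is permitted under the Whole30-style carve-out; nothing else excluded — valid
I: has corn syrup, so not Whole30-style; has cashew, so not tree-nut-free — out
J: has bacon, so not vegan — reject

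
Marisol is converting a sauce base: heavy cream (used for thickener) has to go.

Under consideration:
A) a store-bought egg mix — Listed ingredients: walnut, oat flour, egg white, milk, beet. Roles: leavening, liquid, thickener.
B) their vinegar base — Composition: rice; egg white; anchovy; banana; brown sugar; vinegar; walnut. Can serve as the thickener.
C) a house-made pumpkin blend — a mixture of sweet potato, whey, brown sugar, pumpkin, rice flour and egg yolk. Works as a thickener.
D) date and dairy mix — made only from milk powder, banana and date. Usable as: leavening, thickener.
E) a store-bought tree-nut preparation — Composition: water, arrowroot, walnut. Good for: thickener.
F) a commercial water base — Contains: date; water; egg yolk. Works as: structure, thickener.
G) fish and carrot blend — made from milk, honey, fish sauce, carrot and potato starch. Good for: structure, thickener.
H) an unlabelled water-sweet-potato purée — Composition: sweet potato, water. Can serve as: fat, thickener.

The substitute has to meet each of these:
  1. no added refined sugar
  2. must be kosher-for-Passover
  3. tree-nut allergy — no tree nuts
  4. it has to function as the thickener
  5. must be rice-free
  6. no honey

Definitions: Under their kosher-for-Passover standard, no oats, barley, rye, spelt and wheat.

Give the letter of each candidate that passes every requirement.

D, F, H

A: has oat flour, so not kosher-for-Passover; has walnut, so not tree-nut-free — out
B: has rice, so not rice-free; has brown sugar, so not no-added-sugar (and 1 more) — out
C: has rice flour, so not rice-free; has brown sugar, so not no-added-sugar — no
D: every rule checks out — valid
E: has walnut, so not tree-nut-free — no
F: works as a thickener, no tree nuts, kosher-for-Passover — keep
G: has honey, so not honey-free — reject
H: no refined sugar, no rice — OK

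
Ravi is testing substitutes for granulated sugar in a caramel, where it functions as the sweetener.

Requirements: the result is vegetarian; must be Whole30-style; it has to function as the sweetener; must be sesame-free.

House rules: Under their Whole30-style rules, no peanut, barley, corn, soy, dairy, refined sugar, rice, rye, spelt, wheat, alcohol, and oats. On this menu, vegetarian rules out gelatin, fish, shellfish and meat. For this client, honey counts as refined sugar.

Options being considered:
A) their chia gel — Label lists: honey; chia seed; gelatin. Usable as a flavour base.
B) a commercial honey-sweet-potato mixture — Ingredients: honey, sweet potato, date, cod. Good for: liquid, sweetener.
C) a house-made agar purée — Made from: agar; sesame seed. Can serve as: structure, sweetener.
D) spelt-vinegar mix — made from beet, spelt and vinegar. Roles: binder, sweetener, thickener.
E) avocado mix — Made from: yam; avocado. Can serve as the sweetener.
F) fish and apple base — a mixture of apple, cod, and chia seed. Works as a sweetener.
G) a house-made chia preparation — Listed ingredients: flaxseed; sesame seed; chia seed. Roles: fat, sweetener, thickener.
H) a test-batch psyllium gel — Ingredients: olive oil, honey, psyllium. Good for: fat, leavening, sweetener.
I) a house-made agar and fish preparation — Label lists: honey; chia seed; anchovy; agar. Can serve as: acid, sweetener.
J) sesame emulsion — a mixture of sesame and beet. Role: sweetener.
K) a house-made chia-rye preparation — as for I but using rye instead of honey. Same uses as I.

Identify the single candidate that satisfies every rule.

A: not usable as a sweetener; has honey, so not Whole30-style (and 1 more) — reject
B: has honey, so not Whole30-style; has cod, so not vegetarian — no
C: has sesame seed, so not sesame-free — out
D: has spelt, so not Whole30-style — out
E: nothing on the exclusion list — OK
F: has cod, so not vegetarian — reject
G: has sesame seed, so not sesame-free — out
H: has honey, so not Whole30-style — reject
I: has honey, so not Whole30-style; has anchovy, so not vegetarian — out
J: has sesame, so not sesame-free — out
K: has rye, so not Whole30-style; has anchovy, so not vegetarian — no

E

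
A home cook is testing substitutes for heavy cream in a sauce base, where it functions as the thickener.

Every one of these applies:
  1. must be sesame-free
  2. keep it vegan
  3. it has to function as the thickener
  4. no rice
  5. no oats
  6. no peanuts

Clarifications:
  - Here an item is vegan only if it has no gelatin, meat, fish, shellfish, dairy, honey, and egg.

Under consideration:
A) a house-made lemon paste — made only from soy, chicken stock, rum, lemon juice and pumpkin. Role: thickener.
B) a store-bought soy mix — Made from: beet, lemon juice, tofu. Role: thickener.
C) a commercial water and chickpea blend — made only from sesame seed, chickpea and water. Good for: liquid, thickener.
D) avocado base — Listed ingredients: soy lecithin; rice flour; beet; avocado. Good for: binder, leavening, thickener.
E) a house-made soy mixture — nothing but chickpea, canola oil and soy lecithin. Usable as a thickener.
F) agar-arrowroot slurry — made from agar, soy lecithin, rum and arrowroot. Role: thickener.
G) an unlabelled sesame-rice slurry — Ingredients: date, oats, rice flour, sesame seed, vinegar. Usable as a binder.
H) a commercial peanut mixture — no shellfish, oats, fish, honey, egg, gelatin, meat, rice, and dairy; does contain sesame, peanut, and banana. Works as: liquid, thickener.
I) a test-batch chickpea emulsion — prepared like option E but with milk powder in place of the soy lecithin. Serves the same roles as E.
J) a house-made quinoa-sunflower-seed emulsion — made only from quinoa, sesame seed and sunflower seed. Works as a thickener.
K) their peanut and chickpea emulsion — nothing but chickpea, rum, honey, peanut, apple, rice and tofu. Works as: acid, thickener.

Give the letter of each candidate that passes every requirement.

B, E, F

A: has chicken stock, so not vegan — reject
B: works as a thickener, no sesame, vegan — keep
C: has sesame seed, so not sesame-free — reject
D: has rice flour, so not rice-free — reject
E: all constraints satisfied — keep
F: nothing on the exclusion list — valid
G: not usable as a thickener; has sesame seed, so not sesame-free (and 2 more) — out
H: has sesame, so not sesame-free; has peanut, so not peanut-free — out
I: has milk powder, so not vegan — reject
J: has sesame seed, so not sesame-free — no
K: has honey, so not vegan; has rice, so not rice-free (and 1 more) — reject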